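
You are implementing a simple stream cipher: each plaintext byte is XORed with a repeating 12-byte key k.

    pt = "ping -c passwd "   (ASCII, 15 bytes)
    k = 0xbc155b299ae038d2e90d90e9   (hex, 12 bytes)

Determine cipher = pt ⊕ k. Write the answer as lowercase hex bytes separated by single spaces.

The 12-byte key repeats, so the effective keystream is bc 15 5b 29 9a e0 38 d2 e9 0d 90 e9 bc 15 5b.
byte 0: 01110000 XOR 10111100 = 11001100
byte 1: 01101001 XOR 00010101 = 01111100
byte 2: 01101110 XOR 01011011 = 00110101
byte 3: 01100111 XOR 00101001 = 01001110
byte 4: 00100000 XOR 10011010 = 10111010
byte 5: 00101101 XOR 11100000 = 11001101
byte 6: 01100011 XOR 00111000 = 01011011
byte 7: 00100000 XOR 11010010 = 11110010
byte 8: 01110000 XOR 11101001 = 10011001
byte 9: 01100001 XOR 00001101 = 01101100
byte 10: 01110011 XOR 10010000 = 11100011
byte 11: 01110011 XOR 11101001 = 10011010
byte 12: 01110111 XOR 10111100 = 11001011
byte 13: 01100100 XOR 00010101 = 01110001
byte 14: 00100000 XOR 01011011 = 01111011

cc 7c 35 4e ba cd 5b f2 99 6c e3 9a cb 71 7b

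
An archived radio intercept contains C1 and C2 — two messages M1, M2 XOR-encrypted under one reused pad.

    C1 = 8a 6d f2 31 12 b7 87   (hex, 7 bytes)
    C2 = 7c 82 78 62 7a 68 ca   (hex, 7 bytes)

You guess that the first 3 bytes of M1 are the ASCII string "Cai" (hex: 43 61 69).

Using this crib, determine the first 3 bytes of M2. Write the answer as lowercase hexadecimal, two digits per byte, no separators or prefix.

b58ee3

First, C1 ⊕ C2 = (M1 ⊕ K) ⊕ (M2 ⊕ K) = M1 ⊕ M2, so the key drops out. Then M2 = (M1 ⊕ M2) ⊕ M1 over the first 3 bytes.
byte 0: (8a XOR 7c) XOR 43 = f6 XOR 43 = b5
byte 1: (6d XOR 82) XOR 61 = ef XOR 61 = 8e
byte 2: (f2 XOR 78) XOR 69 = 8a XOR 69 = e3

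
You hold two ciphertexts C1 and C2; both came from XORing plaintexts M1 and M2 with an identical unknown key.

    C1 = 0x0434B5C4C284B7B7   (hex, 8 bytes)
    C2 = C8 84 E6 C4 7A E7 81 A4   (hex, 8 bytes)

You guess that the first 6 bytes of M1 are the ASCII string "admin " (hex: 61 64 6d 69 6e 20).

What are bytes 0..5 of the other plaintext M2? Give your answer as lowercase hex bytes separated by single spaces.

First, C1 ⊕ C2 = (M1 ⊕ K) ⊕ (M2 ⊕ K) = M1 ⊕ M2, so the key drops out. Then M2 = (M1 ⊕ M2) ⊕ M1 over the first 6 bytes.
byte 0: (04 XOR c8) XOR 61 = cc XOR 61 = ad
byte 1: (34 XOR 84) XOR 64 = b0 XOR 64 = d4
byte 2: (b5 XOR e6) XOR 6d = 53 XOR 6d = 3e
byte 3: (c4 XOR c4) XOR 69 = 00 XOR 69 = 69
byte 4: (c2 XOR 7a) XOR 6e = b8 XOR 6e = d6
byte 5: (84 XOR e7) XOR 20 = 63 XOR 20 = 43

ad d4 3e 69 d6 43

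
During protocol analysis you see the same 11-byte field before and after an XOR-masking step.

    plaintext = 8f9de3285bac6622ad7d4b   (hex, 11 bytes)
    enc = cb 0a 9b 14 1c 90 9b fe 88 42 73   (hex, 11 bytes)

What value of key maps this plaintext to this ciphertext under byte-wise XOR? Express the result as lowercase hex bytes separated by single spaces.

44 97 78 3c 47 3c fd dc 25 3f 38

Since enc = plaintext ⊕ key, XORing both sides with plaintext gives key = plaintext ⊕ enc.
8f ⊕ cb = 44
9d ⊕ 0a = 97
e3 ⊕ 9b = 78
28 ⊕ 14 = 3c
5b ⊕ 1c = 47
ac ⊕ 90 = 3c
66 ⊕ 9b = fd
22 ⊕ fe = dc
ad ⊕ 88 = 25
7d ⊕ 42 = 3f
4b ⊕ 73 = 38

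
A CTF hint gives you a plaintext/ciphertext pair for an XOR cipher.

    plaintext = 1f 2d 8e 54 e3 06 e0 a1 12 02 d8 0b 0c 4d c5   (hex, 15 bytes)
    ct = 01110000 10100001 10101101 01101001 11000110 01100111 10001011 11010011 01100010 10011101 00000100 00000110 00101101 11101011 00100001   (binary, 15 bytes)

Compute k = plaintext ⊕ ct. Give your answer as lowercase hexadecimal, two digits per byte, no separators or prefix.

Since ct = plaintext ⊕ k, XORing both sides with plaintext gives k = plaintext ⊕ ct.
byte 0: 00011111 XOR 01110000 = 01101111
byte 1: 00101101 XOR 10100001 = 10001100
byte 2: 10001110 XOR 10101101 = 00100011
byte 3: 01010100 XOR 01101001 = 00111101
byte 4: 11100011 XOR 11000110 = 00100101
byte 5: 00000110 XOR 01100111 = 01100001
byte 6: 11100000 XOR 10001011 = 01101011
byte 7: 10100001 XOR 11010011 = 01110010
byte 8: 00010010 XOR 01100010 = 01110000
byte 9: 00000010 XOR 10011101 = 10011111
byte 10: 11011000 XOR 00000100 = 11011100
byte 11: 00001011 XOR 00000110 = 00001101
byte 12: 00001100 XOR 00101101 = 00100001
byte 13: 01001101 XOR 11101011 = 10100110
byte 14: 11000101 XOR 00100001 = 11100100

6f8c233d25616b72709fdc0d21a6e4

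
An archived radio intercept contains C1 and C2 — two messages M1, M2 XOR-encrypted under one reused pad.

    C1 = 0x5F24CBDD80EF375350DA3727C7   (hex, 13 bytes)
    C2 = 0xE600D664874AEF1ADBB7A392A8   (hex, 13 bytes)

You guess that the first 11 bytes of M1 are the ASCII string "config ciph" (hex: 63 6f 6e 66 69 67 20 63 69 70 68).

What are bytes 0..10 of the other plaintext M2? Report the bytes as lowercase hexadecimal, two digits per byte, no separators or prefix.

First, C1 ⊕ C2 = (M1 ⊕ K) ⊕ (M2 ⊕ K) = M1 ⊕ M2, so the key drops out. Then M2 = (M1 ⊕ M2) ⊕ M1 over the first 11 bytes.
byte 0: (5f XOR e6) XOR 63 = b9 XOR 63 = da
byte 1: (24 XOR 00) XOR 6f = 24 XOR 6f = 4b
byte 2: (cb XOR d6) XOR 6e = 1d XOR 6e = 73
byte 3: (dd XOR 64) XOR 66 = b9 XOR 66 = df
byte 4: (80 XOR 87) XOR 69 = 07 XOR 69 = 6e
byte 5: (ef XOR 4a) XOR 67 = a5 XOR 67 = c2
byte 6: (37 XOR ef) XOR 20 = d8 XOR 20 = f8
byte 7: (53 XOR 1a) XOR 63 = 49 XOR 63 = 2a
byte 8: (50 XOR db) XOR 69 = 8b XOR 69 = e2
byte 9: (da XOR b7) XOR 70 = 6d XOR 70 = 1d
byte 10: (37 XOR a3) XOR 68 = 94 XOR 68 = fc

da4b73df6ec2f82ae21dfc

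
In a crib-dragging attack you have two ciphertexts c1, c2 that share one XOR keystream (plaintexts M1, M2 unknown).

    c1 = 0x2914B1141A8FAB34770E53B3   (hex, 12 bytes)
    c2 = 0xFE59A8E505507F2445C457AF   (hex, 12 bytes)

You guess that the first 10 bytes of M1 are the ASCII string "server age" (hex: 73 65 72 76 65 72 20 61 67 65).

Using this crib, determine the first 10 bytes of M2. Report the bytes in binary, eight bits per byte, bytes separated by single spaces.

First, c1 ⊕ c2 = (M1 ⊕ K) ⊕ (M2 ⊕ K) = M1 ⊕ M2, so the key drops out. Then M2 = (M1 ⊕ M2) ⊕ M1 over the first 10 bytes.
byte 0: (29 ⊕ fe) ⊕ 73 = d7 ⊕ 73 = a4
byte 1: (14 ⊕ 59) ⊕ 65 = 4d ⊕ 65 = 28
byte 2: (b1 ⊕ a8) ⊕ 72 = 19 ⊕ 72 = 6b
byte 3: (14 ⊕ e5) ⊕ 76 = f1 ⊕ 76 = 87
byte 4: (1a ⊕ 05) ⊕ 65 = 1f ⊕ 65 = 7a
byte 5: (8f ⊕ 50) ⊕ 72 = df ⊕ 72 = ad
byte 6: (ab ⊕ 7f) ⊕ 20 = d4 ⊕ 20 = f4
byte 7: (34 ⊕ 24) ⊕ 61 = 10 ⊕ 61 = 71
byte 8: (77 ⊕ 45) ⊕ 67 = 32 ⊕ 67 = 55
byte 9: (0e ⊕ c4) ⊕ 65 = ca ⊕ 65 = af

10100100 00101000 01101011 10000111 01111010 10101101 11110100 01110001 01010101 10101111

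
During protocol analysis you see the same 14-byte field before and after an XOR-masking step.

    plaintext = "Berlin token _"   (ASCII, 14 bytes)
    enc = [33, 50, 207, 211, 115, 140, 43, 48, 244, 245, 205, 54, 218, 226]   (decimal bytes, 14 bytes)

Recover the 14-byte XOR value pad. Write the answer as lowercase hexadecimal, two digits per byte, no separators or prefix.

6357bdbf1ae20b449b9ea858fabd

Since enc = plaintext ⊕ pad, XORing both sides with plaintext gives pad = plaintext ⊕ enc.
byte 0: 42 xor 21 = 63
byte 1: 65 xor 32 = 57
byte 2: 72 xor cf = bd
byte 3: 6c xor d3 = bf
byte 4: 69 xor 73 = 1a
byte 5: 6e xor 8c = e2
byte 6: 20 xor 2b = 0b
byte 7: 74 xor 30 = 44
byte 8: 6f xor f4 = 9b
byte 9: 6b xor f5 = 9e
byte 10: 65 xor cd = a8
byte 11: 6e xor 36 = 58
byte 12: 20 xor da = fa
byte 13: 5f xor e2 = bd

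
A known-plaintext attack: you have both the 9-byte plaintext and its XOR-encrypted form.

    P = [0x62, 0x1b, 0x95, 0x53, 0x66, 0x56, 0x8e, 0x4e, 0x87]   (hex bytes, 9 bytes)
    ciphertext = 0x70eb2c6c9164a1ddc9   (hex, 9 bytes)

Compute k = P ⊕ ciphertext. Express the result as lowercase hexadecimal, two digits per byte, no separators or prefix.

Since ciphertext = P ⊕ k, XORing both sides with P gives k = P ⊕ ciphertext.
byte 0: 62 ^ 70 = 12
byte 1: 1b ^ eb = f0
byte 2: 95 ^ 2c = b9
byte 3: 53 ^ 6c = 3f
byte 4: 66 ^ 91 = f7
byte 5: 56 ^ 64 = 32
byte 6: 8e ^ a1 = 2f
byte 7: 4e ^ dd = 93
byte 8: 87 ^ c9 = 4e

12f0b93ff7322f934e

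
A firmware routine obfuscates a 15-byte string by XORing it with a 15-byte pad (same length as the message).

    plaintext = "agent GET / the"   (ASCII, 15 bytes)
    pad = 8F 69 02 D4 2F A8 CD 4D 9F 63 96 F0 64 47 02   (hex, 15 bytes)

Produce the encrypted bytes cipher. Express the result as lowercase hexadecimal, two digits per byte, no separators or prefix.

byte 0: 61 XOR 8f = ee
byte 1: 67 XOR 69 = 0e
byte 2: 65 XOR 02 = 67
byte 3: 6e XOR d4 = ba
byte 4: 74 XOR 2f = 5b
byte 5: 20 XOR a8 = 88
byte 6: 47 XOR cd = 8a
byte 7: 45 XOR 4d = 08
byte 8: 54 XOR 9f = cb
byte 9: 20 XOR 63 = 43
byte 10: 2f XOR 96 = b9
byte 11: 20 XOR f0 = d0
byte 12: 74 XOR 64 = 10
byte 13: 68 XOR 47 = 2f
byte 14: 65 XOR 02 = 67

ee0e67ba5b888a08cb43b9d0102f67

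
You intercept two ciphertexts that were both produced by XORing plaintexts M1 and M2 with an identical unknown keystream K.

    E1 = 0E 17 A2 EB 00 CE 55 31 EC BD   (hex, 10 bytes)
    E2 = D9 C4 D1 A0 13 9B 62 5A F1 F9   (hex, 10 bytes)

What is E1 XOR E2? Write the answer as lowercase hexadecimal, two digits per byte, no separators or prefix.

d7d3734b1355376b1d44

E1 ⊕ E2 = (M1 ⊕ K) ⊕ (M2 ⊕ K) = M1 ⊕ M2 — the shared key cancels under XOR.
 14 ⊕ 217 = 215
 23 ⊕ 196 = 211
162 ⊕ 209 = 115
235 ⊕ 160 =  75
  0 ⊕  19 =  19
206 ⊕ 155 =  85
 85 ⊕  98 =  55
 49 ⊕  90 = 107
236 ⊕ 241 =  29
189 ⊕ 249 =  68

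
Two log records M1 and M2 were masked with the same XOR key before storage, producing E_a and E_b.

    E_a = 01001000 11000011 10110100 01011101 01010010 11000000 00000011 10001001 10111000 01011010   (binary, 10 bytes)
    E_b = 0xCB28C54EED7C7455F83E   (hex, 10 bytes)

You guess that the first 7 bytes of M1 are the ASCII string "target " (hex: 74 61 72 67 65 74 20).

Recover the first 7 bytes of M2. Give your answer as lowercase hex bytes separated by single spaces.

f7 8a 03 74 da c8 57

First, E_a ⊕ E_b = (M1 ⊕ K) ⊕ (M2 ⊕ K) = M1 ⊕ M2, so the key drops out. Then M2 = (M1 ⊕ M2) ⊕ M1 over the first 7 bytes.
byte 0: (48 ⊕ cb) ⊕ 74 = 83 ⊕ 74 = f7
byte 1: (c3 ⊕ 28) ⊕ 61 = eb ⊕ 61 = 8a
byte 2: (b4 ⊕ c5) ⊕ 72 = 71 ⊕ 72 = 03
byte 3: (5d ⊕ 4e) ⊕ 67 = 13 ⊕ 67 = 74
byte 4: (52 ⊕ ed) ⊕ 65 = bf ⊕ 65 = da
byte 5: (c0 ⊕ 7c) ⊕ 74 = bc ⊕ 74 = c8
byte 6: (03 ⊕ 74) ⊕ 20 = 77 ⊕ 20 = 57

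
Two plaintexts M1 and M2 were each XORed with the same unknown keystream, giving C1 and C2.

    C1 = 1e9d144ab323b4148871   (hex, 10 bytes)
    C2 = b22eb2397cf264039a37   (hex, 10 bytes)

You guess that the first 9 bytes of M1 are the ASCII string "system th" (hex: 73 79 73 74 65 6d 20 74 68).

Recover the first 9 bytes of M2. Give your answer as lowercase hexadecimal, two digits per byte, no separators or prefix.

dfcad507aabcf0637a

First, C1 ⊕ C2 = (M1 ⊕ K) ⊕ (M2 ⊕ K) = M1 ⊕ M2, so the key drops out. Then M2 = (M1 ⊕ M2) ⊕ M1 over the first 9 bytes.
byte 0: (1e ^ b2) ^ 73 = ac ^ 73 = df
byte 1: (9d ^ 2e) ^ 79 = b3 ^ 79 = ca
byte 2: (14 ^ b2) ^ 73 = a6 ^ 73 = d5
byte 3: (4a ^ 39) ^ 74 = 73 ^ 74 = 07
byte 4: (b3 ^ 7c) ^ 65 = cf ^ 65 = aa
byte 5: (23 ^ f2) ^ 6d = d1 ^ 6d = bc
byte 6: (b4 ^ 64) ^ 20 = d0 ^ 20 = f0
byte 7: (14 ^ 03) ^ 74 = 17 ^ 74 = 63
byte 8: (88 ^ 9a) ^ 68 = 12 ^ 68 = 7a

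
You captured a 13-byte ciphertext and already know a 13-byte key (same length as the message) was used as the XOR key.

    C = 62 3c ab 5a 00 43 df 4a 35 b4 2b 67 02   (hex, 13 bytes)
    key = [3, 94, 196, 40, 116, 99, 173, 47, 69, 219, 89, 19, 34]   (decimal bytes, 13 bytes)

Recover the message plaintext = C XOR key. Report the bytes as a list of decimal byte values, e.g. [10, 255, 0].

62 ⊕ 03 = 61
3c ⊕ 5e = 62
ab ⊕ c4 = 6f
5a ⊕ 28 = 72
00 ⊕ 74 = 74
43 ⊕ 63 = 20
df ⊕ ad = 72
4a ⊕ 2f = 65
35 ⊕ 45 = 70
b4 ⊕ db = 6f
2b ⊕ 59 = 72
67 ⊕ 13 = 74
02 ⊕ 22 = 20

[97, 98, 111, 114, 116, 32, 114, 101, 112, 111, 114, 116, 32]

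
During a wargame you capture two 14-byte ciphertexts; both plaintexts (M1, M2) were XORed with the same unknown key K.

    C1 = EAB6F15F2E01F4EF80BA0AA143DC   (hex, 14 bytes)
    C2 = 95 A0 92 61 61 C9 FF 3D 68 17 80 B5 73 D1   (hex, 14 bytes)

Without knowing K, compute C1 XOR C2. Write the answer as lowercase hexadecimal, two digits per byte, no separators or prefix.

C1 ⊕ C2 = (M1 ⊕ K) ⊕ (M2 ⊕ K) = M1 ⊕ M2 — the shared key cancels under XOR.
byte 0: 11101010 XOR 10010101 = 01111111
byte 1: 10110110 XOR 10100000 = 00010110
byte 2: 11110001 XOR 10010010 = 01100011
byte 3: 01011111 XOR 01100001 = 00111110
byte 4: 00101110 XOR 01100001 = 01001111
byte 5: 00000001 XOR 11001001 = 11001000
byte 6: 11110100 XOR 11111111 = 00001011
byte 7: 11101111 XOR 00111101 = 11010010
byte 8: 10000000 XOR 01101000 = 11101000
byte 9: 10111010 XOR 00010111 = 10101101
byte 10: 00001010 XOR 10000000 = 10001010
byte 11: 10100001 XOR 10110101 = 00010100
byte 12: 01000011 XOR 01110011 = 00110000
byte 13: 11011100 XOR 11010001 = 00001101

7f16633e4fc80bd2e8ad8a14300d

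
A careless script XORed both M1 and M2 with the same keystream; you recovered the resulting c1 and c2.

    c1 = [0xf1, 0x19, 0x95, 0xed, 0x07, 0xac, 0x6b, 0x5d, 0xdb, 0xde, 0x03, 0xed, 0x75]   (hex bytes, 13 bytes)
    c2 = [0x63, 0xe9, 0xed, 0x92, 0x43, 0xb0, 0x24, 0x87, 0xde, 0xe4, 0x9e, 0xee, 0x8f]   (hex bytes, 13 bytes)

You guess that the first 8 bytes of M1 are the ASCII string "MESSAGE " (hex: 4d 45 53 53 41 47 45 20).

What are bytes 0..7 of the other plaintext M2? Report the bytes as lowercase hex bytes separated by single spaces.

df b5 2b 2c 05 5b 0a fa

First, c1 ⊕ c2 = (M1 ⊕ K) ⊕ (M2 ⊕ K) = M1 ⊕ M2, so the key drops out. Then M2 = (M1 ⊕ M2) ⊕ M1 over the first 8 bytes.
byte 0: (f1 XOR 63) XOR 4d = 92 XOR 4d = df
byte 1: (19 XOR e9) XOR 45 = f0 XOR 45 = b5
byte 2: (95 XOR ed) XOR 53 = 78 XOR 53 = 2b
byte 3: (ed XOR 92) XOR 53 = 7f XOR 53 = 2c
byte 4: (07 XOR 43) XOR 41 = 44 XOR 41 = 05
byte 5: (ac XOR b0) XOR 47 = 1c XOR 47 = 5b
byte 6: (6b XOR 24) XOR 45 = 4f XOR 45 = 0a
byte 7: (5d XOR 87) XOR 20 = da XOR 20 = fa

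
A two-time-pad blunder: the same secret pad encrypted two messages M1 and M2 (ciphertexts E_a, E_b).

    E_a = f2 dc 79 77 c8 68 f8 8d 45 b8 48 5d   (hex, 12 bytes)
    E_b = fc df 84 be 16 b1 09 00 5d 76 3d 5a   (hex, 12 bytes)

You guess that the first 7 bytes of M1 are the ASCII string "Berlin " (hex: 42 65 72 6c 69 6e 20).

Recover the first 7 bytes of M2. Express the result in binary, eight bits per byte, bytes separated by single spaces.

First, E_a ⊕ E_b = (M1 ⊕ K) ⊕ (M2 ⊕ K) = M1 ⊕ M2, so the key drops out. Then M2 = (M1 ⊕ M2) ⊕ M1 over the first 7 bytes.
byte 0: (f2 ⊕ fc) ⊕ 42 = 0e ⊕ 42 = 4c
byte 1: (dc ⊕ df) ⊕ 65 = 03 ⊕ 65 = 66
byte 2: (79 ⊕ 84) ⊕ 72 = fd ⊕ 72 = 8f
byte 3: (77 ⊕ be) ⊕ 6c = c9 ⊕ 6c = a5
byte 4: (c8 ⊕ 16) ⊕ 69 = de ⊕ 69 = b7
byte 5: (68 ⊕ b1) ⊕ 6e = d9 ⊕ 6e = b7
byte 6: (f8 ⊕ 09) ⊕ 20 = f1 ⊕ 20 = d1

01001100 01100110 10001111 10100101 10110111 10110111 11010001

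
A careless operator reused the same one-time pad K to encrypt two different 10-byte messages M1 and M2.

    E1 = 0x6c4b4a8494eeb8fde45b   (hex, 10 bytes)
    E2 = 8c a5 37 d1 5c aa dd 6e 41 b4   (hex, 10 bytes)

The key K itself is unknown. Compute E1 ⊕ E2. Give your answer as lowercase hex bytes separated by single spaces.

e0 ee 7d 55 c8 44 65 93 a5 ef

E1 ⊕ E2 = (M1 ⊕ K) ⊕ (M2 ⊕ K) = M1 ⊕ M2 — the shared key cancels under XOR.
01101100 ^ 10001100 = 11100000
01001011 ^ 10100101 = 11101110
01001010 ^ 00110111 = 01111101
10000100 ^ 11010001 = 01010101
10010100 ^ 01011100 = 11001000
11101110 ^ 10101010 = 01000100
10111000 ^ 11011101 = 01100101
11111101 ^ 01101110 = 10010011
11100100 ^ 01000001 = 10100101
01011011 ^ 10110100 = 11101111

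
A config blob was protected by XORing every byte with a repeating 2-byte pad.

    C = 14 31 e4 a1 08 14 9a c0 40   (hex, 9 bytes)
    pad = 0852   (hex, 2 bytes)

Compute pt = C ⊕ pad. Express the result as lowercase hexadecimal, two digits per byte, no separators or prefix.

The 2-byte key repeats, so the effective keystream is 08 52 08 52 08 52 08 52 08.
byte 0: 14 XOR 08 = 1c
byte 1: 31 XOR 52 = 63
byte 2: e4 XOR 08 = ec
byte 3: a1 XOR 52 = f3
byte 4: 08 XOR 08 = 00
byte 5: 14 XOR 52 = 46
byte 6: 9a XOR 08 = 92
byte 7: c0 XOR 52 = 92
byte 8: 40 XOR 08 = 48

1c63ecf30046929248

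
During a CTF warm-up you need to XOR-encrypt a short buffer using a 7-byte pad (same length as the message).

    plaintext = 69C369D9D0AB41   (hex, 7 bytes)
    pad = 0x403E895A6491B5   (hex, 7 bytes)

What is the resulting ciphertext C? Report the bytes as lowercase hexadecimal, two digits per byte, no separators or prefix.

29fde083b43af4

01101001 ^ 01000000 = 00101001
11000011 ^ 00111110 = 11111101
01101001 ^ 10001001 = 11100000
11011001 ^ 01011010 = 10000011
11010000 ^ 01100100 = 10110100
10101011 ^ 10010001 = 00111010
01000001 ^ 10110101 = 11110100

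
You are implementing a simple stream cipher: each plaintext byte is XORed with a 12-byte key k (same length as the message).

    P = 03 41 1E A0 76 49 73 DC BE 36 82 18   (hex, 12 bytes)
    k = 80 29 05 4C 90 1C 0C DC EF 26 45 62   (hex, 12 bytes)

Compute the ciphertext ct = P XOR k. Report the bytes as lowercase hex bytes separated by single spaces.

byte 0:   3 ^ 128 = 131
byte 1:  65 ^  41 = 104
byte 2:  30 ^   5 =  27
byte 3: 160 ^  76 = 236
byte 4: 118 ^ 144 = 230
byte 5:  73 ^  28 =  85
byte 6: 115 ^  12 = 127
byte 7: 220 ^ 220 =   0
byte 8: 190 ^ 239 =  81
byte 9:  54 ^  38 =  16
byte 10: 130 ^  69 = 199
byte 11:  24 ^  98 = 122

83 68 1b ec e6 55 7f 00 51 10 c7 7a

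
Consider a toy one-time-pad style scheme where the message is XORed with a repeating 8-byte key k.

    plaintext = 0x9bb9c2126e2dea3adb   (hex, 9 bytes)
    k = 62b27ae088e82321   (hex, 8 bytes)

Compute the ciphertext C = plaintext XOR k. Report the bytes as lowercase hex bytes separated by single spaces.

The 8-byte key repeats, so the effective keystream is 62 b2 7a e0 88 e8 23 21 62.
byte 0: 10011011 xor 01100010 = 11111001
byte 1: 10111001 xor 10110010 = 00001011
byte 2: 11000010 xor 01111010 = 10111000
byte 3: 00010010 xor 11100000 = 11110010
byte 4: 01101110 xor 10001000 = 11100110
byte 5: 00101101 xor 11101000 = 11000101
byte 6: 11101010 xor 00100011 = 11001001
byte 7: 00111010 xor 00100001 = 00011011
byte 8: 11011011 xor 01100010 = 10111001

f9 0b b8 f2 e6 c5 c9 1b b9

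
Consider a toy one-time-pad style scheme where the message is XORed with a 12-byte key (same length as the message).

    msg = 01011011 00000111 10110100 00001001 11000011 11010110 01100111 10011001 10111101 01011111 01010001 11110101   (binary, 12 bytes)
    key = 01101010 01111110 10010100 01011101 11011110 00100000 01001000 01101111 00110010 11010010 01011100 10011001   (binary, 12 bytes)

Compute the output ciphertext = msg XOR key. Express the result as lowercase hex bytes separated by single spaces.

31 79 20 54 1d f6 2f f6 8f 8d 0d 6c

5b ⊕ 6a = 31
07 ⊕ 7e = 79
b4 ⊕ 94 = 20
09 ⊕ 5d = 54
c3 ⊕ de = 1d
d6 ⊕ 20 = f6
67 ⊕ 48 = 2f
99 ⊕ 6f = f6
bd ⊕ 32 = 8f
5f ⊕ d2 = 8d
51 ⊕ 5c = 0d
f5 ⊕ 99 = 6c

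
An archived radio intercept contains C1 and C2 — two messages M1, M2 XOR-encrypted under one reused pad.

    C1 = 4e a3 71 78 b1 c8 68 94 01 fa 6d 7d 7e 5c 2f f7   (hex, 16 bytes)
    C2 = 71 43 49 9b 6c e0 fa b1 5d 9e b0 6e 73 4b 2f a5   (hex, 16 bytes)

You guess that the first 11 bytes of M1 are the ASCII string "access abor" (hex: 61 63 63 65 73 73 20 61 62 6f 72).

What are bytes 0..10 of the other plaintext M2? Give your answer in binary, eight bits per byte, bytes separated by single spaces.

First, C1 ⊕ C2 = (M1 ⊕ K) ⊕ (M2 ⊕ K) = M1 ⊕ M2, so the key drops out. Then M2 = (M1 ⊕ M2) ⊕ M1 over the first 11 bytes.
byte 0: (4e ^ 71) ^ 61 = 3f ^ 61 = 5e
byte 1: (a3 ^ 43) ^ 63 = e0 ^ 63 = 83
byte 2: (71 ^ 49) ^ 63 = 38 ^ 63 = 5b
byte 3: (78 ^ 9b) ^ 65 = e3 ^ 65 = 86
byte 4: (b1 ^ 6c) ^ 73 = dd ^ 73 = ae
byte 5: (c8 ^ e0) ^ 73 = 28 ^ 73 = 5b
byte 6: (68 ^ fa) ^ 20 = 92 ^ 20 = b2
byte 7: (94 ^ b1) ^ 61 = 25 ^ 61 = 44
byte 8: (01 ^ 5d) ^ 62 = 5c ^ 62 = 3e
byte 9: (fa ^ 9e) ^ 6f = 64 ^ 6f = 0b
byte 10: (6d ^ b0) ^ 72 = dd ^ 72 = af

01011110 10000011 01011011 10000110 10101110 01011011 10110010 01000100 00111110 00001011 10101111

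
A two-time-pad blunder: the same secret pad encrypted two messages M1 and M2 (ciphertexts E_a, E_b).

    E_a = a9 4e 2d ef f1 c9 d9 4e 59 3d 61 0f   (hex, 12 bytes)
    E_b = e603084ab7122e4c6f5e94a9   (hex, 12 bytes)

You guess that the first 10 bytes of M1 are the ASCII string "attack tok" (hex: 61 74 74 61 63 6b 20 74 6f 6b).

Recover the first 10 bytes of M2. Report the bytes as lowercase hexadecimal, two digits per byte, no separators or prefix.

First, E_a ⊕ E_b = (M1 ⊕ K) ⊕ (M2 ⊕ K) = M1 ⊕ M2, so the key drops out. Then M2 = (M1 ⊕ M2) ⊕ M1 over the first 10 bytes.
byte 0: (a9 XOR e6) XOR 61 = 4f XOR 61 = 2e
byte 1: (4e XOR 03) XOR 74 = 4d XOR 74 = 39
byte 2: (2d XOR 08) XOR 74 = 25 XOR 74 = 51
byte 3: (ef XOR 4a) XOR 61 = a5 XOR 61 = c4
byte 4: (f1 XOR b7) XOR 63 = 46 XOR 63 = 25
byte 5: (c9 XOR 12) XOR 6b = db XOR 6b = b0
byte 6: (d9 XOR 2e) XOR 20 = f7 XOR 20 = d7
byte 7: (4e XOR 4c) XOR 74 = 02 XOR 74 = 76
byte 8: (59 XOR 6f) XOR 6f = 36 XOR 6f = 59
byte 9: (3d XOR 5e) XOR 6b = 63 XOR 6b = 08

2e3951c425b0d7765908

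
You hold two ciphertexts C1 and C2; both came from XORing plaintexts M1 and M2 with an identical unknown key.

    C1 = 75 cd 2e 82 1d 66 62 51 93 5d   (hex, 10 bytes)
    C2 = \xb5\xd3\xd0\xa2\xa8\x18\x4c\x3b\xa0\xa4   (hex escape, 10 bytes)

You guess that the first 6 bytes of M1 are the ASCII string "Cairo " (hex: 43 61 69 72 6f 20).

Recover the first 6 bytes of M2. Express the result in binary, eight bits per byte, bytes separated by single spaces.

10000011 01111111 10010111 01010010 11011010 01011110

First, C1 ⊕ C2 = (M1 ⊕ K) ⊕ (M2 ⊕ K) = M1 ⊕ M2, so the key drops out. Then M2 = (M1 ⊕ M2) ⊕ M1 over the first 6 bytes.
byte 0: (75 xor b5) xor 43 = c0 xor 43 = 83
byte 1: (cd xor d3) xor 61 = 1e xor 61 = 7f
byte 2: (2e xor d0) xor 69 = fe xor 69 = 97
byte 3: (82 xor a2) xor 72 = 20 xor 72 = 52
byte 4: (1d xor a8) xor 6f = b5 xor 6f = da
byte 5: (66 xor 18) xor 20 = 7e xor 20 = 5e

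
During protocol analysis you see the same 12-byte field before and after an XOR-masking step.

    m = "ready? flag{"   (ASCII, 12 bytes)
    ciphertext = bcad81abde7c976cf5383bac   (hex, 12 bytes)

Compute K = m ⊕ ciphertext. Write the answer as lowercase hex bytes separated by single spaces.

Since ciphertext = m ⊕ K, XORing both sides with m gives K = m ⊕ ciphertext.
114 ⊕ 188 = 206
101 ⊕ 173 = 200
 97 ⊕ 129 = 224
100 ⊕ 171 = 207
121 ⊕ 222 = 167
 63 ⊕ 124 =  67
 32 ⊕ 151 = 183
102 ⊕ 108 =  10
108 ⊕ 245 = 153
 97 ⊕  56 =  89
103 ⊕  59 =  92
123 ⊕ 172 = 215

ce c8 e0 cf a7 43 b7 0a 99 59 5c d7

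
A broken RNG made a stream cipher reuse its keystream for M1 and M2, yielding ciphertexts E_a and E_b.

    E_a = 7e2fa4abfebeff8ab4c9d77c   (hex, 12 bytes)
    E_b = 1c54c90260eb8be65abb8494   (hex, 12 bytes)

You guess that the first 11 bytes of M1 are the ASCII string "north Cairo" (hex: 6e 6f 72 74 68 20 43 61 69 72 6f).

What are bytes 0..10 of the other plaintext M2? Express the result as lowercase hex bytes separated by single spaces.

0c 14 1f dd f6 75 37 0d 87 00 3c

First, E_a ⊕ E_b = (M1 ⊕ K) ⊕ (M2 ⊕ K) = M1 ⊕ M2, so the key drops out. Then M2 = (M1 ⊕ M2) ⊕ M1 over the first 11 bytes.
byte 0: (7e xor 1c) xor 6e = 62 xor 6e = 0c
byte 1: (2f xor 54) xor 6f = 7b xor 6f = 14
byte 2: (a4 xor c9) xor 72 = 6d xor 72 = 1f
byte 3: (ab xor 02) xor 74 = a9 xor 74 = dd
byte 4: (fe xor 60) xor 68 = 9e xor 68 = f6
byte 5: (be xor eb) xor 20 = 55 xor 20 = 75
byte 6: (ff xor 8b) xor 43 = 74 xor 43 = 37
byte 7: (8a xor e6) xor 61 = 6c xor 61 = 0d
byte 8: (b4 xor 5a) xor 69 = ee xor 69 = 87
byte 9: (c9 xor bb) xor 72 = 72 xor 72 = 00
byte 10: (d7 xor 84) xor 6f = 53 xor 6f = 3c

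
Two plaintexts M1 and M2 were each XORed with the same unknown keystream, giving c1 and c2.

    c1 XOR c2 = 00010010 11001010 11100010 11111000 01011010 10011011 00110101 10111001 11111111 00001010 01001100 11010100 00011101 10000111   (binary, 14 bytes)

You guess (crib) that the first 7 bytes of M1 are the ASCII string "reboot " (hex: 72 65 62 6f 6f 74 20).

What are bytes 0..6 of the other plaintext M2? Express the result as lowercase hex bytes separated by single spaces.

Since c1 ⊕ c2 = M1 ⊕ M2, XORing with the guessed M1 bytes yields the corresponding M2 bytes: M2 = (c1 ⊕ c2) ⊕ M1.
byte 0:  18 ^ 114 =  96
byte 1: 202 ^ 101 = 175
byte 2: 226 ^  98 = 128
byte 3: 248 ^ 111 = 151
byte 4:  90 ^ 111 =  53
byte 5: 155 ^ 116 = 239
byte 6:  53 ^  32 =  21

60 af 80 97 35 ef 15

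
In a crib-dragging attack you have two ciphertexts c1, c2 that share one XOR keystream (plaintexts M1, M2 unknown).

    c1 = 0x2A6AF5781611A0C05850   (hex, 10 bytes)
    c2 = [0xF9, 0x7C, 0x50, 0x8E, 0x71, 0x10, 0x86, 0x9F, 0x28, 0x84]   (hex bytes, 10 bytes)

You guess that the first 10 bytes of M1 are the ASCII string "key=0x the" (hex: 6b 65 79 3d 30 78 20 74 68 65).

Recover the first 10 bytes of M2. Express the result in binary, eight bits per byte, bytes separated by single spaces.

10111000 01110011 11011100 11001011 01010111 01111001 00000110 00101011 00011000 10110001

First, c1 ⊕ c2 = (M1 ⊕ K) ⊕ (M2 ⊕ K) = M1 ⊕ M2, so the key drops out. Then M2 = (M1 ⊕ M2) ⊕ M1 over the first 10 bytes.
byte 0: (2a xor f9) xor 6b = d3 xor 6b = b8
byte 1: (6a xor 7c) xor 65 = 16 xor 65 = 73
byte 2: (f5 xor 50) xor 79 = a5 xor 79 = dc
byte 3: (78 xor 8e) xor 3d = f6 xor 3d = cb
byte 4: (16 xor 71) xor 30 = 67 xor 30 = 57
byte 5: (11 xor 10) xor 78 = 01 xor 78 = 79
byte 6: (a0 xor 86) xor 20 = 26 xor 20 = 06
byte 7: (c0 xor 9f) xor 74 = 5f xor 74 = 2b
byte 8: (58 xor 28) xor 68 = 70 xor 68 = 18
byte 9: (50 xor 84) xor 65 = d4 xor 65 = b1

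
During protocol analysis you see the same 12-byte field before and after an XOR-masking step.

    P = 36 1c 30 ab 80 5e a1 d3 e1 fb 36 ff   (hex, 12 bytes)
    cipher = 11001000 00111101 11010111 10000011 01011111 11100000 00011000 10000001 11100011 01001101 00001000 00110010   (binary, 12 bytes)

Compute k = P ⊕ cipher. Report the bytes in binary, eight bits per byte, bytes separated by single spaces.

Since cipher = P ⊕ k, XORing both sides with P gives k = P ⊕ cipher.
36 XOR c8 = fe
1c XOR 3d = 21
30 XOR d7 = e7
ab XOR 83 = 28
80 XOR 5f = df
5e XOR e0 = be
a1 XOR 18 = b9
d3 XOR 81 = 52
e1 XOR e3 = 02
fb XOR 4d = b6
36 XOR 08 = 3e
ff XOR 32 = cd

11111110 00100001 11100111 00101000 11011111 10111110 10111001 01010010 00000010 10110110 00111110 11001101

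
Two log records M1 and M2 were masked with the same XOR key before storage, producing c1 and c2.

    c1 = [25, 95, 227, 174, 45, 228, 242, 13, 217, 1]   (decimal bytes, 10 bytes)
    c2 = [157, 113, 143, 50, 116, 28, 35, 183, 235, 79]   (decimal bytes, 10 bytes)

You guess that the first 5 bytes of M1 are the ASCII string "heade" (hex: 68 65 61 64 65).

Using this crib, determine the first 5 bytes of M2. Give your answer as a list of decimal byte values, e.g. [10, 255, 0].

First, c1 ⊕ c2 = (M1 ⊕ K) ⊕ (M2 ⊕ K) = M1 ⊕ M2, so the key drops out. Then M2 = (M1 ⊕ M2) ⊕ M1 over the first 5 bytes.
byte 0: (19 XOR 9d) XOR 68 = 84 XOR 68 = ec
byte 1: (5f XOR 71) XOR 65 = 2e XOR 65 = 4b
byte 2: (e3 XOR 8f) XOR 61 = 6c XOR 61 = 0d
byte 3: (ae XOR 32) XOR 64 = 9c XOR 64 = f8
byte 4: (2d XOR 74) XOR 65 = 59 XOR 65 = 3c

[236, 75, 13, 248, 60]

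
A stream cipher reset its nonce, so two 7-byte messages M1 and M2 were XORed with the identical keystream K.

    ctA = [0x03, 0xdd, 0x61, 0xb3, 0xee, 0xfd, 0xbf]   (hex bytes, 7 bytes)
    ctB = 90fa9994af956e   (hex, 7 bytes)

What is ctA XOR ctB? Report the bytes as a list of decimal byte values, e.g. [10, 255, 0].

[147, 39, 248, 39, 65, 104, 209]

ctA ⊕ ctB = (M1 ⊕ K) ⊕ (M2 ⊕ K) = M1 ⊕ M2 — the shared key cancels under XOR.
03 xor 90 = 93
dd xor fa = 27
61 xor 99 = f8
b3 xor 94 = 27
ee xor af = 41
fd xor 95 = 68
bf xor 6e = d1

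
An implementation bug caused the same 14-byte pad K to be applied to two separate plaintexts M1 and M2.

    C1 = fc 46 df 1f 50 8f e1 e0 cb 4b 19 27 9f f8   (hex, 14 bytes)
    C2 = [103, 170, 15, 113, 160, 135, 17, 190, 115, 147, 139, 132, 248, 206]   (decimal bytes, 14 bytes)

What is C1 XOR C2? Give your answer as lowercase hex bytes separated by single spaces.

C1 ⊕ C2 = (M1 ⊕ K) ⊕ (M2 ⊕ K) = M1 ⊕ M2 — the shared key cancels under XOR.
byte 0: fc xor 67 = 9b
byte 1: 46 xor aa = ec
byte 2: df xor 0f = d0
byte 3: 1f xor 71 = 6e
byte 4: 50 xor a0 = f0
byte 5: 8f xor 87 = 08
byte 6: e1 xor 11 = f0
byte 7: e0 xor be = 5e
byte 8: cb xor 73 = b8
byte 9: 4b xor 93 = d8
byte 10: 19 xor 8b = 92
byte 11: 27 xor 84 = a3
byte 12: 9f xor f8 = 67
byte 13: f8 xor ce = 36

9b ec d0 6e f0 08 f0 5e b8 d8 92 a3 67 36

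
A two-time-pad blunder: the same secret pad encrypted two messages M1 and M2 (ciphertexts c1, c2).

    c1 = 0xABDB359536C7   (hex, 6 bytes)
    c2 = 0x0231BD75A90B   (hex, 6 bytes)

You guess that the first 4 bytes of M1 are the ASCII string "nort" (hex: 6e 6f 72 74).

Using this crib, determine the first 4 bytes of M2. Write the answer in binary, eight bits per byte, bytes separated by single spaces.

First, c1 ⊕ c2 = (M1 ⊕ K) ⊕ (M2 ⊕ K) = M1 ⊕ M2, so the key drops out. Then M2 = (M1 ⊕ M2) ⊕ M1 over the first 4 bytes.
byte 0: (ab ^ 02) ^ 6e = a9 ^ 6e = c7
byte 1: (db ^ 31) ^ 6f = ea ^ 6f = 85
byte 2: (35 ^ bd) ^ 72 = 88 ^ 72 = fa
byte 3: (95 ^ 75) ^ 74 = e0 ^ 74 = 94

11000111 10000101 11111010 10010100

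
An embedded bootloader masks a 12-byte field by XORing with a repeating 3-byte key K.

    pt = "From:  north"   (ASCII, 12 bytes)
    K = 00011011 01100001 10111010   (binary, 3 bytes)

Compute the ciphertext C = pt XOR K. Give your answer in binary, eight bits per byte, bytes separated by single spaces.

01011101 00010011 11010101 01110110 01011011 10011010 00111011 00001111 11010101 01101001 00010101 11010010

The 3-byte key repeats, so the effective keystream is 1b 61 ba 1b 61 ba 1b 61 ba 1b 61 ba.
byte 0:  70 ^  27 =  93
byte 1: 114 ^  97 =  19
byte 2: 111 ^ 186 = 213
byte 3: 109 ^  27 = 118
byte 4:  58 ^  97 =  91
byte 5:  32 ^ 186 = 154
byte 6:  32 ^  27 =  59
byte 7: 110 ^  97 =  15
byte 8: 111 ^ 186 = 213
byte 9: 114 ^  27 = 105
byte 10: 116 ^  97 =  21
byte 11: 104 ^ 186 = 210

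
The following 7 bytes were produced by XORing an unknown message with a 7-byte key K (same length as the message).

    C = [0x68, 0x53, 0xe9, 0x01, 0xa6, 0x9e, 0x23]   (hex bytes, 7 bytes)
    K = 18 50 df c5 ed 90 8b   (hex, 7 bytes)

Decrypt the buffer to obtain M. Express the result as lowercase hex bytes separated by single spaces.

70 03 36 c4 4b 0e a8

XOR is its own inverse, so applying the key byte-wise gives the result directly.
byte 0: 104 xor  24 = 112
byte 1:  83 xor  80 =   3
byte 2: 233 xor 223 =  54
byte 3:   1 xor 197 = 196
byte 4: 166 xor 237 =  75
byte 5: 158 xor 144 =  14
byte 6:  35 xor 139 = 168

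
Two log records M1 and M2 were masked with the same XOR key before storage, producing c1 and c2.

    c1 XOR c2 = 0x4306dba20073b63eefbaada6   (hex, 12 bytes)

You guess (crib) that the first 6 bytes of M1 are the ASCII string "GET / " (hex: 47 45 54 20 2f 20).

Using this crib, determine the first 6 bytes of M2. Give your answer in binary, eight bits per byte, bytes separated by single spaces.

00000100 01000011 10001111 10000010 00101111 01010011

Since c1 ⊕ c2 = M1 ⊕ M2, XORing with the guessed M1 bytes yields the corresponding M2 bytes: M2 = (c1 ⊕ c2) ⊕ M1.
43 xor 47 = 04
06 xor 45 = 43
db xor 54 = 8f
a2 xor 20 = 82
00 xor 2f = 2f
73 xor 20 = 53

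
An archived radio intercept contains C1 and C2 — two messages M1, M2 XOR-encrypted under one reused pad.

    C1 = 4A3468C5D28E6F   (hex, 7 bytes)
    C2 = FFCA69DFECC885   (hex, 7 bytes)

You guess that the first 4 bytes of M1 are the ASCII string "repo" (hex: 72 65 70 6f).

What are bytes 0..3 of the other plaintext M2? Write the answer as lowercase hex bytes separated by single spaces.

First, C1 ⊕ C2 = (M1 ⊕ K) ⊕ (M2 ⊕ K) = M1 ⊕ M2, so the key drops out. Then M2 = (M1 ⊕ M2) ⊕ M1 over the first 4 bytes.
byte 0: (4a xor ff) xor 72 = b5 xor 72 = c7
byte 1: (34 xor ca) xor 65 = fe xor 65 = 9b
byte 2: (68 xor 69) xor 70 = 01 xor 70 = 71
byte 3: (c5 xor df) xor 6f = 1a xor 6f = 75

c7 9b 71 75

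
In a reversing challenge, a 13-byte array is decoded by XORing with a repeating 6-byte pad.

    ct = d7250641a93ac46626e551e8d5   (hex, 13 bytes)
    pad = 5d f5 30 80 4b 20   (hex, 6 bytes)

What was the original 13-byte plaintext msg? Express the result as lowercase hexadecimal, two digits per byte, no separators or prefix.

8ad036c1e21a999316651ac888

The 6-byte key repeats, so the effective keystream is 5d f5 30 80 4b 20 5d f5 30 80 4b 20 5d.
byte 0: d7 ^ 5d = 8a
byte 1: 25 ^ f5 = d0
byte 2: 06 ^ 30 = 36
byte 3: 41 ^ 80 = c1
byte 4: a9 ^ 4b = e2
byte 5: 3a ^ 20 = 1a
byte 6: c4 ^ 5d = 99
byte 7: 66 ^ f5 = 93
byte 8: 26 ^ 30 = 16
byte 9: e5 ^ 80 = 65
byte 10: 51 ^ 4b = 1a
byte 11: e8 ^ 20 = c8
byte 12: d5 ^ 5d = 88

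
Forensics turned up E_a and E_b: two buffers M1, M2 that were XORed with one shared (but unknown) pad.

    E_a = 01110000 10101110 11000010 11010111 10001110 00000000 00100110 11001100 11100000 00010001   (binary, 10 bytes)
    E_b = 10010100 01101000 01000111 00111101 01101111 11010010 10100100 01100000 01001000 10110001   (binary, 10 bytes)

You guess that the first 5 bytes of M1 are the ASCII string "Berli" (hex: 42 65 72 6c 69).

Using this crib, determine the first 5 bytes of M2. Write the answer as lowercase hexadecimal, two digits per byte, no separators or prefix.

a6a3f78688

First, E_a ⊕ E_b = (M1 ⊕ K) ⊕ (M2 ⊕ K) = M1 ⊕ M2, so the key drops out. Then M2 = (M1 ⊕ M2) ⊕ M1 over the first 5 bytes.
byte 0: (70 ⊕ 94) ⊕ 42 = e4 ⊕ 42 = a6
byte 1: (ae ⊕ 68) ⊕ 65 = c6 ⊕ 65 = a3
byte 2: (c2 ⊕ 47) ⊕ 72 = 85 ⊕ 72 = f7
byte 3: (d7 ⊕ 3d) ⊕ 6c = ea ⊕ 6c = 86
byte 4: (8e ⊕ 6f) ⊕ 69 = e1 ⊕ 69 = 88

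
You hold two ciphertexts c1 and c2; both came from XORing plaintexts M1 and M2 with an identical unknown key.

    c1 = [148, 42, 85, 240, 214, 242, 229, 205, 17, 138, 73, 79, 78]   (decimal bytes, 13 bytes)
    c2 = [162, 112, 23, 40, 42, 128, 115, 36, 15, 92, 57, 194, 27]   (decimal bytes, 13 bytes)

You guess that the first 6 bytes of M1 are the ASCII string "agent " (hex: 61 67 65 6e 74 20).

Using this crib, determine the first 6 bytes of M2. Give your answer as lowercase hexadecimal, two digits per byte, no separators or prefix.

573d27b68852

First, c1 ⊕ c2 = (M1 ⊕ K) ⊕ (M2 ⊕ K) = M1 ⊕ M2, so the key drops out. Then M2 = (M1 ⊕ M2) ⊕ M1 over the first 6 bytes.
byte 0: (94 ⊕ a2) ⊕ 61 = 36 ⊕ 61 = 57
byte 1: (2a ⊕ 70) ⊕ 67 = 5a ⊕ 67 = 3d
byte 2: (55 ⊕ 17) ⊕ 65 = 42 ⊕ 65 = 27
byte 3: (f0 ⊕ 28) ⊕ 6e = d8 ⊕ 6e = b6
byte 4: (d6 ⊕ 2a) ⊕ 74 = fc ⊕ 74 = 88
byte 5: (f2 ⊕ 80) ⊕ 20 = 72 ⊕ 20 = 52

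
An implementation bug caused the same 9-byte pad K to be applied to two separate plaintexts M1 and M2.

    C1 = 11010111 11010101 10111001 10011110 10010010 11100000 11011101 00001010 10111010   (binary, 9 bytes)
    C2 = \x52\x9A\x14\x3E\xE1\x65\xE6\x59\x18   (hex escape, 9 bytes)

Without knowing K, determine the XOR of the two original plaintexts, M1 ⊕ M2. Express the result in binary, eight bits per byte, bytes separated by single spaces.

C1 ⊕ C2 = (M1 ⊕ K) ⊕ (M2 ⊕ K) = M1 ⊕ M2 — the shared key cancels under XOR.
byte 0: d7 ⊕ 52 = 85
byte 1: d5 ⊕ 9a = 4f
byte 2: b9 ⊕ 14 = ad
byte 3: 9e ⊕ 3e = a0
byte 4: 92 ⊕ e1 = 73
byte 5: e0 ⊕ 65 = 85
byte 6: dd ⊕ e6 = 3b
byte 7: 0a ⊕ 59 = 53
byte 8: ba ⊕ 18 = a2

10000101 01001111 10101101 10100000 01110011 10000101 00111011 01010011 10100010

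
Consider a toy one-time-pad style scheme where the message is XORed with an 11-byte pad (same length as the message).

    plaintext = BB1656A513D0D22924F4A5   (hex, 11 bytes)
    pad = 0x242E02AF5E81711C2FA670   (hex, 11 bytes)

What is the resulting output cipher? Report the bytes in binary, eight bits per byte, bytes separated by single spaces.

10011111 00111000 01010100 00001010 01001101 01010001 10100011 00110101 00001011 01010010 11010101

XOR is its own inverse, so applying the key byte-wise gives the result directly.
bb xor 24 = 9f
16 xor 2e = 38
56 xor 02 = 54
a5 xor af = 0a
13 xor 5e = 4d
d0 xor 81 = 51
d2 xor 71 = a3
29 xor 1c = 35
24 xor 2f = 0b
f4 xor a6 = 52
a5 xor 70 = d5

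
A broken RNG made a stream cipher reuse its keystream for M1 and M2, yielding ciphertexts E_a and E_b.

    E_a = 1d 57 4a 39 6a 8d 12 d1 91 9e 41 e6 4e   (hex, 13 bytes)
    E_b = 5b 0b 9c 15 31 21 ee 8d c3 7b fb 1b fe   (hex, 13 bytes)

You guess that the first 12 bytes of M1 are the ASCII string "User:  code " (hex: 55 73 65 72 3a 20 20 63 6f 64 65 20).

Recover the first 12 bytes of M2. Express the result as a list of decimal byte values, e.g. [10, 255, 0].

First, E_a ⊕ E_b = (M1 ⊕ K) ⊕ (M2 ⊕ K) = M1 ⊕ M2, so the key drops out. Then M2 = (M1 ⊕ M2) ⊕ M1 over the first 12 bytes.
byte 0: (1d ⊕ 5b) ⊕ 55 = 46 ⊕ 55 = 13
byte 1: (57 ⊕ 0b) ⊕ 73 = 5c ⊕ 73 = 2f
byte 2: (4a ⊕ 9c) ⊕ 65 = d6 ⊕ 65 = b3
byte 3: (39 ⊕ 15) ⊕ 72 = 2c ⊕ 72 = 5e
byte 4: (6a ⊕ 31) ⊕ 3a = 5b ⊕ 3a = 61
byte 5: (8d ⊕ 21) ⊕ 20 = ac ⊕ 20 = 8c
byte 6: (12 ⊕ ee) ⊕ 20 = fc ⊕ 20 = dc
byte 7: (d1 ⊕ 8d) ⊕ 63 = 5c ⊕ 63 = 3f
byte 8: (91 ⊕ c3) ⊕ 6f = 52 ⊕ 6f = 3d
byte 9: (9e ⊕ 7b) ⊕ 64 = e5 ⊕ 64 = 81
byte 10: (41 ⊕ fb) ⊕ 65 = ba ⊕ 65 = df
byte 11: (e6 ⊕ 1b) ⊕ 20 = fd ⊕ 20 = dd

[19, 47, 179, 94, 97, 140, 220, 63, 61, 129, 223, 221]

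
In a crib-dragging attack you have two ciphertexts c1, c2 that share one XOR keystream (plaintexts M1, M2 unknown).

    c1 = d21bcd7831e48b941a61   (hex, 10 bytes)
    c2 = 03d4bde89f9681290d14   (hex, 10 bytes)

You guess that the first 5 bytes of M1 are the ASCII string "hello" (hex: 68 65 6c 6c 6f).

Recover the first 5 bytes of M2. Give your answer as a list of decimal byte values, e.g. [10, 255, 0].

First, c1 ⊕ c2 = (M1 ⊕ K) ⊕ (M2 ⊕ K) = M1 ⊕ M2, so the key drops out. Then M2 = (M1 ⊕ M2) ⊕ M1 over the first 5 bytes.
byte 0: (d2 ^ 03) ^ 68 = d1 ^ 68 = b9
byte 1: (1b ^ d4) ^ 65 = cf ^ 65 = aa
byte 2: (cd ^ bd) ^ 6c = 70 ^ 6c = 1c
byte 3: (78 ^ e8) ^ 6c = 90 ^ 6c = fc
byte 4: (31 ^ 9f) ^ 6f = ae ^ 6f = c1

[185, 170, 28, 252, 193]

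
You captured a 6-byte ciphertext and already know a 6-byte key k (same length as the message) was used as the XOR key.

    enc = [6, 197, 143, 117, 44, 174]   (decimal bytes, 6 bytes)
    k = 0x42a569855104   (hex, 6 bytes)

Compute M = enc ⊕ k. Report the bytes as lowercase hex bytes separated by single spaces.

44 60 e6 f0 7d aa

  6 ^  66 =  68
197 ^ 165 =  96
143 ^ 105 = 230
117 ^ 133 = 240
 44 ^  81 = 125
174 ^   4 = 170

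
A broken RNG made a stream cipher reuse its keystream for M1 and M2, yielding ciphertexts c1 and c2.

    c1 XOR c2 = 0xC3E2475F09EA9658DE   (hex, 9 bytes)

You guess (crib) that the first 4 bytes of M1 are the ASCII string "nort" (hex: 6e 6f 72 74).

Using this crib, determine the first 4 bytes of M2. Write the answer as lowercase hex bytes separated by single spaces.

Since c1 ⊕ c2 = M1 ⊕ M2, XORing with the guessed M1 bytes yields the corresponding M2 bytes: M2 = (c1 ⊕ c2) ⊕ M1.
c3 xor 6e = ad
e2 xor 6f = 8d
47 xor 72 = 35
5f xor 74 = 2b

ad 8d 35 2b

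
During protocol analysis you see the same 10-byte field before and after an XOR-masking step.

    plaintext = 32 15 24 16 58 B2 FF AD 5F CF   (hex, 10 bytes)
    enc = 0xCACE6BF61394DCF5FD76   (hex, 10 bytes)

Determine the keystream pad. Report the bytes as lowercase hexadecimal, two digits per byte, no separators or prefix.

Since enc = plaintext ⊕ pad, XORing both sides with plaintext gives pad = plaintext ⊕ enc.
 50 ^ 202 = 248
 21 ^ 206 = 219
 36 ^ 107 =  79
 22 ^ 246 = 224
 88 ^  19 =  75
178 ^ 148 =  38
255 ^ 220 =  35
173 ^ 245 =  88
 95 ^ 253 = 162
207 ^ 118 = 185

f8db4fe04b262358a2b9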